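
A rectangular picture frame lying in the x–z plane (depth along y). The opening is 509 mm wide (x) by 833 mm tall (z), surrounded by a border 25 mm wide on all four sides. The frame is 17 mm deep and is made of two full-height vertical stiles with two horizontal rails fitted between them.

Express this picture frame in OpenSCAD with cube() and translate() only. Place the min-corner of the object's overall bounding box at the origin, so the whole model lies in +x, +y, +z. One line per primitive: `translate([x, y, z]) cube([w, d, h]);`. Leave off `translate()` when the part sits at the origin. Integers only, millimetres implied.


cube([25, 17, 883]);
translate([534, 0, 0]) cube([25, 17, 883]);
translate([25, 0, 0]) cube([509, 17, 25]);
translate([25, 0, 858]) cube([509, 17, 25]);


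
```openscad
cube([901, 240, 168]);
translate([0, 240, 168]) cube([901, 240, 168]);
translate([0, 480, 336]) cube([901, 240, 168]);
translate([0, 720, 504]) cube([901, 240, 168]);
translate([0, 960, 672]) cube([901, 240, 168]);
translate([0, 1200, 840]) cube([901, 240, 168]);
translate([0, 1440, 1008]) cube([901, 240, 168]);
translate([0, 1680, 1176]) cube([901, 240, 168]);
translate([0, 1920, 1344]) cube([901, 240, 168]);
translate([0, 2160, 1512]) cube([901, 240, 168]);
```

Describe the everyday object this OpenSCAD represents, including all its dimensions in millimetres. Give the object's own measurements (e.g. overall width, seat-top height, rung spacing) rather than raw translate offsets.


A straight staircase of 10 solid steps. Each step is 901 mm wide (x), 240 mm deep (y, the going) and 168 mm tall (the rise). The first step rests on the floor; each subsequent step sits one going further in +y and one rise higher in +z, directly behind and above the previous step with no overlap.


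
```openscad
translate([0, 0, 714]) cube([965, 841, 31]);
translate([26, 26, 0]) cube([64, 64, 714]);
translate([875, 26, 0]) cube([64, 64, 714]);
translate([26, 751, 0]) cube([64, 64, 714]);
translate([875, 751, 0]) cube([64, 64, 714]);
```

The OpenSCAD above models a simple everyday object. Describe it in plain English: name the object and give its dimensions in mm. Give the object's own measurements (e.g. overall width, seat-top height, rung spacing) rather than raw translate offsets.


A rectangular dining table. The top is 965×841×31 mm with its upper surface at z = 745 mm. It stands on four 64×64 mm square legs, each inset 26 mm from the nearest pair of top edges, running from the floor to the underside of the top.


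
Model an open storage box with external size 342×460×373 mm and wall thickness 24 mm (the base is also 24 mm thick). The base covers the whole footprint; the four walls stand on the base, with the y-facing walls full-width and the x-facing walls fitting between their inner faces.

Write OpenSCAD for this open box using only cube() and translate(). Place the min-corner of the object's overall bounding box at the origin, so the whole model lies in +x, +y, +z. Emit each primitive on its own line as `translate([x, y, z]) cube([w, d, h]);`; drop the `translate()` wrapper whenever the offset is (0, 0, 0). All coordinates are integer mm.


cube([342, 460, 24]);
translate([0, 0, 24]) cube([342, 24, 349]);
translate([0, 436, 24]) cube([342, 24, 349]);
translate([0, 24, 24]) cube([24, 412, 349]);
translate([318, 24, 24]) cube([24, 412, 349]);


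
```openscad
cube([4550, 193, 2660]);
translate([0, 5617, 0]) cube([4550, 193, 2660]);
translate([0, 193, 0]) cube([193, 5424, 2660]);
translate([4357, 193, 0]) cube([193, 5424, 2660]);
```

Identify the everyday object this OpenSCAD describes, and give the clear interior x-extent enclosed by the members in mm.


A house (or room) frame. The interior width is 4164 mm.

Four 2660 mm walls enclosing a rectangle with no floor or roof — a room or house frame. Outside width is 4550 mm and wall thickness is 193 mm, so the interior width is 4550 − 2 × 193 = 4164 mm.


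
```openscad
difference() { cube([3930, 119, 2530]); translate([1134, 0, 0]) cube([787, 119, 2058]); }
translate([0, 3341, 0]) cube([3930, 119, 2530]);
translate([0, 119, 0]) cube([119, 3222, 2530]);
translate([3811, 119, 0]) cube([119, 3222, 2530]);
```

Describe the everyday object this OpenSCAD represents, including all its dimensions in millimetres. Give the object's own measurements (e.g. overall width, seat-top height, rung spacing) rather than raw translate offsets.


A single room: four walls, each 2530 mm tall and 119 mm thick, enclosing an outside footprint 3930×3460 mm (x × y), no floor or roof. The front and back walls (−y and +y sides) run the full x-width; the side walls fit between their inner faces. A door opening 787 mm wide and 2058 mm tall is cut through the front wall from the floor up, its −x edge 1134 mm from the wall's −x end.


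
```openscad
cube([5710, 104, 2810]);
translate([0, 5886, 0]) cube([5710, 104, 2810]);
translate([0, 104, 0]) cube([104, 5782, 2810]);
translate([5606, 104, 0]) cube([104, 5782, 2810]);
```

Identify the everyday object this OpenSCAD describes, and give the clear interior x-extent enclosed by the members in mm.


A house (or room) frame. The interior width is 5502 mm.

Four 2810 mm walls enclosing a rectangle with no floor or roof — a room or house frame. Outside width is 5710 mm and wall thickness is 104 mm, so the interior width is 5710 − 2 × 104 = 5502 mm.


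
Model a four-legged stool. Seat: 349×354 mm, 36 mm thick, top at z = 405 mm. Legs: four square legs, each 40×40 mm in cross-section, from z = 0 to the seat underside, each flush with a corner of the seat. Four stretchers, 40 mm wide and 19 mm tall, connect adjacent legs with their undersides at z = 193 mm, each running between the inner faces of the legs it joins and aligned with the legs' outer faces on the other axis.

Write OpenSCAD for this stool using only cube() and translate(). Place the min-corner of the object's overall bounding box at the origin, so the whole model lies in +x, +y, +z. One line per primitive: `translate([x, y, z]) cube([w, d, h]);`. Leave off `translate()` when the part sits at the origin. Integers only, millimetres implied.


translate([0, 0, 369]) cube([349, 354, 36]);
cube([40, 40, 369]);
translate([309, 0, 0]) cube([40, 40, 369]);
translate([0, 314, 0]) cube([40, 40, 369]);
translate([309, 314, 0]) cube([40, 40, 369]);
translate([40, 0, 193]) cube([269, 40, 19]);
translate([40, 314, 193]) cube([269, 40, 19]);
translate([0, 40, 193]) cube([40, 274, 19]);
translate([309, 40, 193]) cube([40, 274, 19]);


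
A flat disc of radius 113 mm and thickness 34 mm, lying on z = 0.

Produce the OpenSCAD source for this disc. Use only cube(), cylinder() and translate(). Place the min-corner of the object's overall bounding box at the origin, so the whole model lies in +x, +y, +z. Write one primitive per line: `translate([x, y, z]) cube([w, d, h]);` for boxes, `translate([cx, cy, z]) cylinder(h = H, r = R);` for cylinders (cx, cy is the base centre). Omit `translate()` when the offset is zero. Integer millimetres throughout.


translate([113, 113, 0]) cylinder(h = 34, r = 113);


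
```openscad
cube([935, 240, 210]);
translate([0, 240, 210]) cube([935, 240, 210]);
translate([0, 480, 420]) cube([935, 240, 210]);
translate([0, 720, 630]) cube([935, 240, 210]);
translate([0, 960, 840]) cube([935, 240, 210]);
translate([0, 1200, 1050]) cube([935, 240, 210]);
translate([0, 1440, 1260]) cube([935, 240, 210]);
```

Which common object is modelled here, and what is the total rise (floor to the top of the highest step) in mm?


A staircase. The total rise is 1470 mm.

7 identical blocks, each offset up and back from the previous — a staircase. Each step is 210 mm tall and there are 7 of them, so the total rise is 7 × 210 = 1470 mm.


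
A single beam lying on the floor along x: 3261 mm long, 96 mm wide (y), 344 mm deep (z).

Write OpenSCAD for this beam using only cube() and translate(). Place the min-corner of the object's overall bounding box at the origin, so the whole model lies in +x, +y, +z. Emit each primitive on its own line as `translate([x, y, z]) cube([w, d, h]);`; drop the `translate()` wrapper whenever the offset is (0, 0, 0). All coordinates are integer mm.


cube([3261, 96, 344]);


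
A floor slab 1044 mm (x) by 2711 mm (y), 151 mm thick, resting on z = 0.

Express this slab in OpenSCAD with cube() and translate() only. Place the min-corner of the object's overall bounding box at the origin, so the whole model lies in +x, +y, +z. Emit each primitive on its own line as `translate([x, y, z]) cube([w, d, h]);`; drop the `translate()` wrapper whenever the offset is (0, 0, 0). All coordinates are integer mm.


cube([1044, 2711, 151]);


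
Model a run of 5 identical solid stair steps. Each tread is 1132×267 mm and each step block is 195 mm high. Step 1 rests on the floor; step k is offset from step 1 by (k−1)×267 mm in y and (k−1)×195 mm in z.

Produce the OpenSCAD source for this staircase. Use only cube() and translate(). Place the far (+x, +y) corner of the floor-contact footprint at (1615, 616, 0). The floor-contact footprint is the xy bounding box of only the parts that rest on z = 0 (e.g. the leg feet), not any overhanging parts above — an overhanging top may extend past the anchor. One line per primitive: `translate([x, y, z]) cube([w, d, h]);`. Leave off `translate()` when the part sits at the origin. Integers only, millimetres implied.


translate([483, 349, 0]) cube([1132, 267, 195]);
translate([483, 616, 195]) cube([1132, 267, 195]);
translate([483, 883, 390]) cube([1132, 267, 195]);
translate([483, 1150, 585]) cube([1132, 267, 195]);
translate([483, 1417, 780]) cube([1132, 267, 195]);


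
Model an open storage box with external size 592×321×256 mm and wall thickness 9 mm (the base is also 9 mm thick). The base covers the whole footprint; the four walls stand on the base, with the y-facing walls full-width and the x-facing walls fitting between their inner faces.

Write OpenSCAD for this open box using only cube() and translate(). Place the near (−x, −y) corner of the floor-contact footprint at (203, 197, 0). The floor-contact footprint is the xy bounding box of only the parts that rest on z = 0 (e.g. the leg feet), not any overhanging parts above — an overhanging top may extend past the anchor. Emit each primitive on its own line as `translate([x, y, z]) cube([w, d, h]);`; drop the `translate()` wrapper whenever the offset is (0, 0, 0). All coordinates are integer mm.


translate([203, 197, 0]) cube([592, 321, 9]);
translate([203, 197, 9]) cube([592, 9, 247]);
translate([203, 509, 9]) cube([592, 9, 247]);
translate([203, 206, 9]) cube([9, 303, 247]);
translate([786, 206, 9]) cube([9, 303, 247]);


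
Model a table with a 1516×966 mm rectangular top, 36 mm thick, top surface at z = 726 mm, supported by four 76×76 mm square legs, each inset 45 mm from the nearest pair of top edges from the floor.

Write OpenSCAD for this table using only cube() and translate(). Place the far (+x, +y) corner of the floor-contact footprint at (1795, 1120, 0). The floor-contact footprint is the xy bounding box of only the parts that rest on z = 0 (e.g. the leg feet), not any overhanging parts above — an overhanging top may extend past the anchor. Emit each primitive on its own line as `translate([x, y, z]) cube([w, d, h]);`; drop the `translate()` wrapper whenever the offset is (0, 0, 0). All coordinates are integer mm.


translate([324, 199, 690]) cube([1516, 966, 36]);
translate([369, 244, 0]) cube([76, 76, 690]);
translate([1719, 244, 0]) cube([76, 76, 690]);
translate([369, 1044, 0]) cube([76, 76, 690]);
translate([1719, 1044, 0]) cube([76, 76, 690]);


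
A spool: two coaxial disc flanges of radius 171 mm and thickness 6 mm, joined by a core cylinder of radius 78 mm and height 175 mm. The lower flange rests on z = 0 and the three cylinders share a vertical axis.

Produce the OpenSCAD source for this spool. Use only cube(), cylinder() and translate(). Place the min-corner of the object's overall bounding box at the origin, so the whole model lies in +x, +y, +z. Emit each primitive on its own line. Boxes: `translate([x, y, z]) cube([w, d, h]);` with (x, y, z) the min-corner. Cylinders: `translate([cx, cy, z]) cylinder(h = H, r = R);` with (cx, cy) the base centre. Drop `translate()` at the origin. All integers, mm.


translate([171, 171, 0]) cylinder(h = 6, r = 171);
translate([171, 171, 6]) cylinder(h = 175, r = 78);
translate([171, 171, 181]) cylinder(h = 6, r = 171);


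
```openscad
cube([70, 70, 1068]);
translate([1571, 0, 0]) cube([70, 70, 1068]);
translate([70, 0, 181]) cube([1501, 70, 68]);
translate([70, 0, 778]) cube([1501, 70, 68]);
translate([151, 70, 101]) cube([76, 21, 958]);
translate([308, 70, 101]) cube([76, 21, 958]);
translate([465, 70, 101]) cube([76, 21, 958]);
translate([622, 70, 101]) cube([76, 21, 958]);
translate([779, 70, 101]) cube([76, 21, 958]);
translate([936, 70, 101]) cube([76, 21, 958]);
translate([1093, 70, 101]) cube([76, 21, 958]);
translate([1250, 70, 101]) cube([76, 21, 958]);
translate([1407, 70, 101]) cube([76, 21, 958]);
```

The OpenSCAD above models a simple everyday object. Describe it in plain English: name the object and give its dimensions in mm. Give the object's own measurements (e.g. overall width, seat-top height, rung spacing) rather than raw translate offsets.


A fence section. Two 70×70 mm posts, 1068 mm tall, stand on the floor with a clear span of 1501 mm between their inner faces. Two horizontal rails of 70×68 mm section span the gap between the posts with their undersides at z = 181 mm and z = 778 mm, flush with the posts' −y face. 9 pickets, each 76 mm wide, 21 mm thick and 958 mm tall, are fixed to the +y face of the rails with their bottoms at z = 101 mm, spaced across the span with a 81 mm gap after the −x post and between neighbouring pickets, with 88 mm left before the +x post.


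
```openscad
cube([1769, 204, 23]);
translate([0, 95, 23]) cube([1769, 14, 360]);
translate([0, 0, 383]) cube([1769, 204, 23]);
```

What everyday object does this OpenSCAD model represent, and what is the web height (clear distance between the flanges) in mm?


An I-beam. The web height is 360 mm.

Two wide flanges with a thin centred web — an I-beam. Overall 406 mm minus two 23 mm flanges gives a web of 406 − 2·23 = 360 mm.


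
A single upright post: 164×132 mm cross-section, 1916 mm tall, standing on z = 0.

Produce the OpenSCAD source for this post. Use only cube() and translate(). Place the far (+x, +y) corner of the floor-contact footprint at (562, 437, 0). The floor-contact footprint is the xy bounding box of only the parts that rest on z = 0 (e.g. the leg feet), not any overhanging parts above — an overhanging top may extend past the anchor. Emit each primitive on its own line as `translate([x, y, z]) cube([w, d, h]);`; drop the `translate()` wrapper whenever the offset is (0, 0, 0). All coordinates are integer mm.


translate([398, 305, 0]) cube([164, 132, 1916]);


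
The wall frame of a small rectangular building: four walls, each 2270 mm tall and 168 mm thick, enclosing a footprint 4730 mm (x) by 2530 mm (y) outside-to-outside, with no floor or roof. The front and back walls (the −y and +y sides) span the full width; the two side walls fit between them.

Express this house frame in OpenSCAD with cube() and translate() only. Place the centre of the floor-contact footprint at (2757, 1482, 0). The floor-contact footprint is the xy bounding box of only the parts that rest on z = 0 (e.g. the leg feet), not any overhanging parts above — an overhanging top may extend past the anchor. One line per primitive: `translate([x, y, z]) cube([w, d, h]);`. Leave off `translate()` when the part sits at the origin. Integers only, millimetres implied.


translate([392, 217, 0]) cube([4730, 168, 2270]);
translate([392, 2579, 0]) cube([4730, 168, 2270]);
translate([392, 385, 0]) cube([168, 2194, 2270]);
translate([4954, 385, 0]) cube([168, 2194, 2270]);


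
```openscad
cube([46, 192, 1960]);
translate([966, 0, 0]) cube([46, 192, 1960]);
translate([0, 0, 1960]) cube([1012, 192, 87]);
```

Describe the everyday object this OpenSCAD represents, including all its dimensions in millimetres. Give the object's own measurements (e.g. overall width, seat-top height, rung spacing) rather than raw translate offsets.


A door frame. The clear opening is 920 mm wide and 1960 mm high. Two 46 mm wide jambs, 192 mm deep, stand either side of the opening from the floor to the top of the opening. A 87 mm thick head sits across the top of both jambs, spanning the full outside width of the frame.


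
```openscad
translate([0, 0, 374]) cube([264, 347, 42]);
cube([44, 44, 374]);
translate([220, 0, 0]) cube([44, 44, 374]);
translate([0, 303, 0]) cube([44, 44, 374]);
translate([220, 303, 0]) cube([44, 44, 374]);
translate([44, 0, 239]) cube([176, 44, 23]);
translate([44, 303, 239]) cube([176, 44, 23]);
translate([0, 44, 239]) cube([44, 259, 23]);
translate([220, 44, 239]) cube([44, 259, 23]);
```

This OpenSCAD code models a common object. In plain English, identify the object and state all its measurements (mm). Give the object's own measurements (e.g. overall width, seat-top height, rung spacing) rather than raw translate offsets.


A simple wooden stool: a rectangular seat 264 mm (x) by 347 mm (y), 42 mm thick, top face at z = 416 mm, on four square legs, each 44×44 mm in cross-section. The legs rest on z = 0, each flush with a corner of the seat. Four stretchers, 44 mm wide and 23 mm tall, connect adjacent legs with their undersides at z = 239 mm, each running between the inner faces of the legs it joins and aligned with the legs' outer faces on the other axis.


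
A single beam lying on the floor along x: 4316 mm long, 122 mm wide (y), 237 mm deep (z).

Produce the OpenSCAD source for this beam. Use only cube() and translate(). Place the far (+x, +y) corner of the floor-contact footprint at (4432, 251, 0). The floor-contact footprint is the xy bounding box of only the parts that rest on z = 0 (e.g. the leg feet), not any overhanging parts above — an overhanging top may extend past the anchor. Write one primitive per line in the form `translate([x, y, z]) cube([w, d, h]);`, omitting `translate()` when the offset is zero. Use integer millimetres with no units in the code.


translate([116, 129, 0]) cube([4316, 122, 237]);


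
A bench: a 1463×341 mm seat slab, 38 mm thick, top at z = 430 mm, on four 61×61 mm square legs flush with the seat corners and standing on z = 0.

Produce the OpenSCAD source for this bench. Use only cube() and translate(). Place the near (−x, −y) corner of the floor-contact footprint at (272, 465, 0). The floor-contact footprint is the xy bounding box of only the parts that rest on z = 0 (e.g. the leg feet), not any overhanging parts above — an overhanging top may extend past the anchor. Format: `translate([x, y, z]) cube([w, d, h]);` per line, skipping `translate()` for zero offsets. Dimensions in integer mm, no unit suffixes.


// leg_h = 430 − 38 = 392
translate([272, 465, 392]) cube([1463, 341, 38]);
translate([272, 465, 0]) cube([61, 61, 392]);
translate([272, 745, 0]) cube([61, 61, 392]);
translate([1674, 465, 0]) cube([61, 61, 392]);
translate([1674, 745, 0]) cube([61, 61, 392]);


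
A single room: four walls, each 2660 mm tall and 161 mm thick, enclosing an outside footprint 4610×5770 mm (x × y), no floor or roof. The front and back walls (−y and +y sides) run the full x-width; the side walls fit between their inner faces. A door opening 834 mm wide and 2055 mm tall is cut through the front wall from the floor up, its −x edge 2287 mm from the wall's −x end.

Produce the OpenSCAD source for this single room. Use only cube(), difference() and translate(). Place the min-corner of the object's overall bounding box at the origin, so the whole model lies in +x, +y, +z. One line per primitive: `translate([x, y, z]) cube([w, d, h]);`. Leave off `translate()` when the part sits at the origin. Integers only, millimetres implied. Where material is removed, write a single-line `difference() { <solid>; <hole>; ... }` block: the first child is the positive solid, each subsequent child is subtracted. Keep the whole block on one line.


difference() { cube([4610, 161, 2660]); translate([2287, 0, 0]) cube([834, 161, 2055]); }
translate([0, 5609, 0]) cube([4610, 161, 2660]);
translate([0, 161, 0]) cube([161, 5448, 2660]);
translate([4449, 161, 0]) cube([161, 5448, 2660]);


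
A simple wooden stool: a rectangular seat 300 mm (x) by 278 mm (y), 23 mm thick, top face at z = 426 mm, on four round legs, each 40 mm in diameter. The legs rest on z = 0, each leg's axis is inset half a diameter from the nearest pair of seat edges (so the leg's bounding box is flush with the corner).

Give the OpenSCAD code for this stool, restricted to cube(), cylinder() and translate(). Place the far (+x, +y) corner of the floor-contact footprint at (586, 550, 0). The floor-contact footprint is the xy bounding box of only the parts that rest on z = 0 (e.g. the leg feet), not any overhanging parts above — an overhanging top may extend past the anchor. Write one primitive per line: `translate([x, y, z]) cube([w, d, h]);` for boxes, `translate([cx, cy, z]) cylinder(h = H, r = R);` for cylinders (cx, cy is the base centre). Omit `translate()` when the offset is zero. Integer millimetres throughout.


translate([286, 272, 403]) cube([300, 278, 23]);
translate([306, 292, 0]) cylinder(h = 403, r = 20);
translate([566, 292, 0]) cylinder(h = 403, r = 20);
translate([306, 530, 0]) cylinder(h = 403, r = 20);
translate([566, 530, 0]) cylinder(h = 403, r = 20);


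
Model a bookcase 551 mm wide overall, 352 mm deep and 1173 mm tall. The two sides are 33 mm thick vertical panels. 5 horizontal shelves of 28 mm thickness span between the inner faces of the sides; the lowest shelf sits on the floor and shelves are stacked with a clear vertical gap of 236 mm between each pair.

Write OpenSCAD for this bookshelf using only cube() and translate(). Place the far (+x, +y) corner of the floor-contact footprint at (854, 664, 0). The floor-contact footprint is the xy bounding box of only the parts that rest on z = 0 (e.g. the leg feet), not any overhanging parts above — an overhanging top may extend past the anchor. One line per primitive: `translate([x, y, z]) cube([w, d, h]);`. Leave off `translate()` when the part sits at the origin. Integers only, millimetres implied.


translate([303, 312, 0]) cube([33, 352, 1173]);
translate([821, 312, 0]) cube([33, 352, 1173]);
translate([336, 312, 0]) cube([485, 352, 28]);
translate([336, 312, 264]) cube([485, 352, 28]);
translate([336, 312, 528]) cube([485, 352, 28]);
translate([336, 312, 792]) cube([485, 352, 28]);
translate([336, 312, 1056]) cube([485, 352, 28]);


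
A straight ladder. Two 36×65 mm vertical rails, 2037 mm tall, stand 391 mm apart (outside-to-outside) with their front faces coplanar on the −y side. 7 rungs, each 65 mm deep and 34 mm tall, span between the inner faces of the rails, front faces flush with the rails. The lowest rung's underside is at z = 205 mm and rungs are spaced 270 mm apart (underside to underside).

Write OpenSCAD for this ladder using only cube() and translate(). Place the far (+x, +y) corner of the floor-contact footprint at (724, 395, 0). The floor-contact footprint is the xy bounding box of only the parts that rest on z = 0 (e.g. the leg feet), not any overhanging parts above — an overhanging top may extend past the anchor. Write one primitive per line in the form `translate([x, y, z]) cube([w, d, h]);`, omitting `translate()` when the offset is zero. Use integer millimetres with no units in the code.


translate([333, 330, 0]) cube([36, 65, 2037]);
translate([688, 330, 0]) cube([36, 65, 2037]);
translate([369, 330, 205]) cube([319, 65, 34]);
translate([369, 330, 475]) cube([319, 65, 34]);
translate([369, 330, 745]) cube([319, 65, 34]);
translate([369, 330, 1015]) cube([319, 65, 34]);
translate([369, 330, 1285]) cube([319, 65, 34]);
translate([369, 330, 1555]) cube([319, 65, 34]);
translate([369, 330, 1825]) cube([319, 65, 34]);


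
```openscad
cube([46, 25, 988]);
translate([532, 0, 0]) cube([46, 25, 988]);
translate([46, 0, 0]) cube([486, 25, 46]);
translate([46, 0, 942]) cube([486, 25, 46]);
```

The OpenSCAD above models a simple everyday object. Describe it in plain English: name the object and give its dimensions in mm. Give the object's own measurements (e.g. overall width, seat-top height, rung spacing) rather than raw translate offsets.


A rectangular picture frame lying in the x–z plane (depth along y). The opening is 486 mm wide (x) by 896 mm tall (z), surrounded by a border 46 mm wide on all four sides. The frame is 25 mm deep and is made of two full-height vertical stiles with two horizontal rails fitted between them.


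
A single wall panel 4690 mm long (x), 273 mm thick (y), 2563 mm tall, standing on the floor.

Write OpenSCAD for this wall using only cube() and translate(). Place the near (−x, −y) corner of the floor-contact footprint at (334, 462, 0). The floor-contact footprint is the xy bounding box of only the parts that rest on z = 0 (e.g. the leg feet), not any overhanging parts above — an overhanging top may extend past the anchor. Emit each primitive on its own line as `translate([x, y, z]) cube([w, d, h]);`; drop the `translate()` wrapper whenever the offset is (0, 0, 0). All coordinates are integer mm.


translate([334, 462, 0]) cube([4690, 273, 2563]);


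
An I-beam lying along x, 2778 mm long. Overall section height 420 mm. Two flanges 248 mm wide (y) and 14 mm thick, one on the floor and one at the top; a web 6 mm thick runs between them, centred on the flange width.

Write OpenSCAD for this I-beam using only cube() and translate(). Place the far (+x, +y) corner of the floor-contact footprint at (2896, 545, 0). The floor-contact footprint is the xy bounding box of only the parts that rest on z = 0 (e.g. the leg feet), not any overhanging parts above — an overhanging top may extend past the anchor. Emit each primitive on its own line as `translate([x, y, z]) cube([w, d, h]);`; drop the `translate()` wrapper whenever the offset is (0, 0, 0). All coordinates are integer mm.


translate([118, 297, 0]) cube([2778, 248, 14]);
translate([118, 418, 14]) cube([2778, 6, 392]);
translate([118, 297, 406]) cube([2778, 248, 14]);


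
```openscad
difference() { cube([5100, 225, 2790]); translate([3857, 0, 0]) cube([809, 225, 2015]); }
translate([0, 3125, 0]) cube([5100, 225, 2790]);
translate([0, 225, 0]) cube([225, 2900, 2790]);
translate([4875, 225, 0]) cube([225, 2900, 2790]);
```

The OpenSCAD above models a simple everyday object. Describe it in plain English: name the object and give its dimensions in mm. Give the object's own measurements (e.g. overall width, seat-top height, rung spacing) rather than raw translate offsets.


A single room: four walls, each 2790 mm tall and 225 mm thick, enclosing an outside footprint 5100×3350 mm (x × y), no floor or roof. The front and back walls (−y and +y sides) run the full x-width; the side walls fit between their inner faces. A door opening 809 mm wide and 2015 mm tall is cut through the front wall from the floor up, its −x edge 3857 mm from the wall's −x end.


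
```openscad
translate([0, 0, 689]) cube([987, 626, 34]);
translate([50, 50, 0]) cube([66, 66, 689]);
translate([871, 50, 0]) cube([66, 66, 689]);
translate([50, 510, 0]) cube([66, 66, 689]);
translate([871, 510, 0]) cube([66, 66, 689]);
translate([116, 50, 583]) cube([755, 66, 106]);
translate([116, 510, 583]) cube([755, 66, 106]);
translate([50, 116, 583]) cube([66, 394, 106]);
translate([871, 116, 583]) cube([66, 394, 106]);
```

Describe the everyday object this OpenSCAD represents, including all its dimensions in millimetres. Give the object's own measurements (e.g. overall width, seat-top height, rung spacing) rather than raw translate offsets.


A rectangular dining table. The top is 987×626×34 mm with its upper surface at z = 723 mm. It stands on four 66×66 mm square legs, each inset 50 mm from the nearest pair of top edges, running from the floor to the underside of the top. Four apron rails, 66 mm thick and 106 mm tall, run between adjacent legs with their top edges flush with the underside of the top and their outer faces flush with the legs' outer faces.


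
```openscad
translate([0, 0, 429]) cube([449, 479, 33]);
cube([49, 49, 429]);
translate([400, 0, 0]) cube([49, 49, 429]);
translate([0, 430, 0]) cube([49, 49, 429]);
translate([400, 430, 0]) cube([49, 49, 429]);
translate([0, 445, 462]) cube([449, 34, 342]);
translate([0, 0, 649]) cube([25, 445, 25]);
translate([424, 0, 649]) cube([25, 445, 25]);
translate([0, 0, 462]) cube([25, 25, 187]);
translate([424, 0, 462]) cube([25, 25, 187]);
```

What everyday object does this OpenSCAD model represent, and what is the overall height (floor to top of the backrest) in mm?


A chair. The overall height is 804 mm.

A slab on four corner posts with a tall panel at the back — a chair. The seat slab sits at z = 429 with thickness 33, and the 342 mm backrest starts at the seat top, so the overall height is 429 + 33 + 342 = 804 mm.


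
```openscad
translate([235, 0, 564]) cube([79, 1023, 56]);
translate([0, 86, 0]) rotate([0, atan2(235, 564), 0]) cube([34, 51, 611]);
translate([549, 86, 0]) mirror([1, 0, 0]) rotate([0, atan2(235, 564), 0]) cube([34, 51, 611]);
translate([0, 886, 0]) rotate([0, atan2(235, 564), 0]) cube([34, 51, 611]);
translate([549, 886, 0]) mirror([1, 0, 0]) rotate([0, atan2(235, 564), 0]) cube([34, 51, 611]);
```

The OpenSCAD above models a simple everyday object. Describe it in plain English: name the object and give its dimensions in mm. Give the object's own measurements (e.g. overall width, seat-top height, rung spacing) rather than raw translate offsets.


A sawhorse. A 79×1023×56 mm beam (x, y, z) sits on two A-frame leg pairs. Each pair is two raked legs of 34×51 mm section (51 mm along y) splaying symmetrically in x. Each leg rises 564 mm vertically over 235 mm of horizontal reach and is 611 mm long along its own axis. Every leg's outer bottom edge rests on the floor and its outer top edge meets a bottom edge of the beam — the left legs (tilting toward +x) meet the beam's −x bottom edge, the right legs (their mirror images, tilting toward −x) meet its +x bottom edge — so the leg tops tuck under the beam, the beam's underside is 564 mm above the floor, and the feet are 549 mm apart outside-to-outside with the beam centred between them. The two leg pairs are set in 86 mm from either end of the beam.


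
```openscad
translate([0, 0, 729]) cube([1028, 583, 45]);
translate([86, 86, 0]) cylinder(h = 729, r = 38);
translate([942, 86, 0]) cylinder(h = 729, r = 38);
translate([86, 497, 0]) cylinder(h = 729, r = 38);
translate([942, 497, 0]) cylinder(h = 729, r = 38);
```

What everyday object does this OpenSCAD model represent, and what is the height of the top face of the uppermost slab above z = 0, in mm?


A table. The table height is 774 mm.

A 1028×583×45 slab sits at z = 729 on four Ø76 mm round legs — a table. The top surface is at 729 + 45 = 774 mm.


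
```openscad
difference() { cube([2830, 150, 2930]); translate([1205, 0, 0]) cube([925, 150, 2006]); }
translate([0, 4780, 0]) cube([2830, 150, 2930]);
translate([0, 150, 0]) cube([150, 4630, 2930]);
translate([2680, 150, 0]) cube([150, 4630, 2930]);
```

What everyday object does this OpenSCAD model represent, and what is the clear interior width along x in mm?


A single room. The interior width is 2530 mm.

Four walls enclosing a rectangle with a door in the front wall — a room. Outside width 2830 minus two 150 mm walls gives 2530 mm.


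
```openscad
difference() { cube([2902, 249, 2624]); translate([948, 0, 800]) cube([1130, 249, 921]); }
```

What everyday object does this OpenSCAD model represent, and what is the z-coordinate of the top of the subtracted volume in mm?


A wall with a window opening. The window head height is 1721 mm.

A wall with a rectangular opening subtracted — a window. Sill at z = 800, opening 921 mm tall, so the head is at 800 + 921 = 1721 mm.


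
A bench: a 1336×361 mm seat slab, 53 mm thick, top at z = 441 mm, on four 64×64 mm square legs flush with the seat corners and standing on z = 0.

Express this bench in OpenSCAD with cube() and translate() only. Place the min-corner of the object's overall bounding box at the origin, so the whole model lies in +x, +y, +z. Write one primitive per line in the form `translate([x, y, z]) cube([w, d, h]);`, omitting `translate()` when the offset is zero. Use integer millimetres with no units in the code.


translate([0, 0, 388]) cube([1336, 361, 53]);
cube([64, 64, 388]);
translate([0, 297, 0]) cube([64, 64, 388]);
translate([1272, 0, 0]) cube([64, 64, 388]);
translate([1272, 297, 0]) cube([64, 64, 388]);


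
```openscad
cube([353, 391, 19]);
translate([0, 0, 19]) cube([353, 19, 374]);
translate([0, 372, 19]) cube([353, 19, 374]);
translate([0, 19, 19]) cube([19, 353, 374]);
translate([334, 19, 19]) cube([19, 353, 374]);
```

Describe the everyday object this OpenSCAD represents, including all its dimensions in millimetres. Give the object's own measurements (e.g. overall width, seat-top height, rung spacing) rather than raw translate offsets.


An open-topped rectangular box: outside dimensions 353×391×393 mm, with a uniform wall and base thickness of 19 mm. The base is a full 353×391 slab on the floor; four walls sit on top of the base. The front and back walls (the −y and +y sides) span the full width; the two side walls fit between them.


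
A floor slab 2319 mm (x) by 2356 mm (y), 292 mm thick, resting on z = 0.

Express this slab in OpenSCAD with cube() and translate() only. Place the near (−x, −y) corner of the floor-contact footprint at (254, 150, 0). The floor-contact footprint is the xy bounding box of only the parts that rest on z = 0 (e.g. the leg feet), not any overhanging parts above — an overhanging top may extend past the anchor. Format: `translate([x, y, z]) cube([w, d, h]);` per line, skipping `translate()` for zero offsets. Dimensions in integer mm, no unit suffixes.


translate([254, 150, 0]) cube([2319, 2356, 292]);


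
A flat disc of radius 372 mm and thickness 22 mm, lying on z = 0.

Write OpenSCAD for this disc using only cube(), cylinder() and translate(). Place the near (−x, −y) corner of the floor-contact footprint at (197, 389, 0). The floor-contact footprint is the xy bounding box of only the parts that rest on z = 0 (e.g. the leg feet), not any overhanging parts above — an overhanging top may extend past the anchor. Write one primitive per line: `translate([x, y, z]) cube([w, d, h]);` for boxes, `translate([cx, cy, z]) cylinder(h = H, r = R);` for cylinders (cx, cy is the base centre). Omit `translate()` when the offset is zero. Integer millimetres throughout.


translate([569, 761, 0]) cylinder(h = 22, r = 372);


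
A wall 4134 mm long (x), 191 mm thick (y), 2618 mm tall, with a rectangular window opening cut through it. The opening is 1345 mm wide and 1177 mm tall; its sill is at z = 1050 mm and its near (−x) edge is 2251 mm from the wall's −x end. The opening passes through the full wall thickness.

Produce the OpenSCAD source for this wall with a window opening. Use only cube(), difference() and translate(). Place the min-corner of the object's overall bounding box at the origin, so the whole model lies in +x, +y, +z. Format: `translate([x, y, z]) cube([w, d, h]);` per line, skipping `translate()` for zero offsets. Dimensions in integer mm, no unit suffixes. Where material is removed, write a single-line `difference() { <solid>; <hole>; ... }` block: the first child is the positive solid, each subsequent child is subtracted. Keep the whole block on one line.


difference() { cube([4134, 191, 2618]); translate([2251, 0, 1050]) cube([1345, 191, 1177]); }


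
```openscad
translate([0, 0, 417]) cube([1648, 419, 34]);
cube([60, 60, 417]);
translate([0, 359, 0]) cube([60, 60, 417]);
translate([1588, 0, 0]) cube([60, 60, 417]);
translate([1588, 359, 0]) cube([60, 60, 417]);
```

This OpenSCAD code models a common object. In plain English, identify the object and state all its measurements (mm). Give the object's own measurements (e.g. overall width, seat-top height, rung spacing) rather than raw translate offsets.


A long wooden bench with a 1648 mm (x) × 419 mm (y) seat, 34 mm thick, its top surface 451 mm above the floor. Four 60 mm square legs at the seat corners, flush with the edges, run from z = 0 to the seat underside.


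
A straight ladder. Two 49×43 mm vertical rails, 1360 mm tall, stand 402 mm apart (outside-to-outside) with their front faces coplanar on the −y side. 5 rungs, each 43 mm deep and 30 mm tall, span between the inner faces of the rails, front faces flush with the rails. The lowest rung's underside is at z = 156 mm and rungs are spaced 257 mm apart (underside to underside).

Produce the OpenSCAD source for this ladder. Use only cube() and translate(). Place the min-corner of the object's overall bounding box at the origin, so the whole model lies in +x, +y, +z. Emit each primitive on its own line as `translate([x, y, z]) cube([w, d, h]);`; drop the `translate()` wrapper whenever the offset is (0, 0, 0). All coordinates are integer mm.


cube([49, 43, 1360]);
translate([353, 0, 0]) cube([49, 43, 1360]);
translate([49, 0, 156]) cube([304, 43, 30]);
translate([49, 0, 413]) cube([304, 43, 30]);
translate([49, 0, 670]) cube([304, 43, 30]);
translate([49, 0, 927]) cube([304, 43, 30]);
translate([49, 0, 1184]) cube([304, 43, 30]);


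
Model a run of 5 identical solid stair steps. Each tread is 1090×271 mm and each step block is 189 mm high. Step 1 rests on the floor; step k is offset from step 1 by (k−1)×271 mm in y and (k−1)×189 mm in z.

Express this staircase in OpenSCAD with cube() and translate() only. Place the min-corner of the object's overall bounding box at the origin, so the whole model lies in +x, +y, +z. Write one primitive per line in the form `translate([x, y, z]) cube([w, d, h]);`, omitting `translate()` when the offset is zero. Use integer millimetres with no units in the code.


cube([1090, 271, 189]);
translate([0, 271, 189]) cube([1090, 271, 189]);
translate([0, 542, 378]) cube([1090, 271, 189]);
translate([0, 813, 567]) cube([1090, 271, 189]);
translate([0, 1084, 756]) cube([1090, 271, 189]);


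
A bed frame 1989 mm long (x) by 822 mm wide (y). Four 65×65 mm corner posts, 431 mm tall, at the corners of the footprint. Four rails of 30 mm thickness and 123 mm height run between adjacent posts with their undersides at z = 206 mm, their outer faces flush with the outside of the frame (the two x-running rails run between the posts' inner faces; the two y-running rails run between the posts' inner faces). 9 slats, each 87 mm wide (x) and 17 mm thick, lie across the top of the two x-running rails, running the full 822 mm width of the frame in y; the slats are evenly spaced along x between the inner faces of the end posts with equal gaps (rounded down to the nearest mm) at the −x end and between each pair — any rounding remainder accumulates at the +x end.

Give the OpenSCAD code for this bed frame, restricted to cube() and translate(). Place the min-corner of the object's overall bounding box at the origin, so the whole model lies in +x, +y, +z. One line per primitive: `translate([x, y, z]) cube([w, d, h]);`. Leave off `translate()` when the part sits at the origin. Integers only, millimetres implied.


cube([65, 65, 431]);
translate([0, 757, 0]) cube([65, 65, 431]);
translate([1924, 0, 0]) cube([65, 65, 431]);
translate([1924, 757, 0]) cube([65, 65, 431]);
translate([65, 0, 206]) cube([1859, 30, 123]);
translate([65, 792, 206]) cube([1859, 30, 123]);
translate([0, 65, 206]) cube([30, 692, 123]);
translate([1959, 65, 206]) cube([30, 692, 123]);
translate([172, 0, 329]) cube([87, 822, 17]);
translate([366, 0, 329]) cube([87, 822, 17]);
translate([560, 0, 329]) cube([87, 822, 17]);
translate([754, 0, 329]) cube([87, 822, 17]);
translate([948, 0, 329]) cube([87, 822, 17]);
translate([1142, 0, 329]) cube([87, 822, 17]);
translate([1336, 0, 329]) cube([87, 822, 17]);
translate([1530, 0, 329]) cube([87, 822, 17]);
translate([1724, 0, 329]) cube([87, 822, 17]);
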